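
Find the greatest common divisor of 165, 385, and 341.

11

165 = 3 × 5 × 11
385 = 5 × 7 × 11
341 = 11 × 31
gcd(165, 385, 341) = 11.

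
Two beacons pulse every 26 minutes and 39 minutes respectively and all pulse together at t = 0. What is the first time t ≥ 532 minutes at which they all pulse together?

Joint pulses occur at multiples of LCM(26, 39).
26 = 2 × 13
39 = 3 × 13
LCM(26, 39) = 2 × 3 × 13 = 78.
Smallest multiple of 78 that is ≥ 532: ⌈532/78⌉ × 78 = 7 × 78 = 546.

546 minutes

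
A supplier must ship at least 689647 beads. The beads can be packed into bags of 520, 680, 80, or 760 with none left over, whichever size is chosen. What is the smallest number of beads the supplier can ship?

1007760

The number of beads must be a common multiple of 520, 680, 80, and 760, so a multiple of their LCM.
520 = 2^3 × 5 × 13
680 = 2^3 × 5 × 17
80 = 2^4 × 5
760 = 2^3 × 5 × 19
LCM(520, 680, 80, 760) = 2^4 × 5 × 13 × 17 × 19 = 335920.
Smallest multiple of 335920 that is ≥ 689647: ⌈689647/335920⌉ × 335920 = 3 × 335920 = 1007760.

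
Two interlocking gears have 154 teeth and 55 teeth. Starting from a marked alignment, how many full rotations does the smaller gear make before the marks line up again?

14 rotations

They are all back at their starting positions together after one LCM of the periods.
154 = 2 × 7 × 11
55 = 5 × 11
LCM(154, 55) = 2 × 5 × 7 × 11 = 770.
Rotations for period 55: 770 / 55 = 14.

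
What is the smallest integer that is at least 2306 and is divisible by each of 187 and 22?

2618

The integer must be a common multiple of 187 and 22, so a multiple of their LCM.
187 = 11 × 17
22 = 2 × 11
LCM(187, 22) = 2 × 11 × 17 = 374.
Smallest multiple of 374 that is ≥ 2306: ⌈2306/374⌉ × 374 = 7 × 374 = 2618.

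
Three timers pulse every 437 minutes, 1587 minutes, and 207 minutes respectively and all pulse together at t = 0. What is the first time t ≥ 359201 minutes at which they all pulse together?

Joint pulses occur at multiples of LCM(437, 1587, 207).
437 = 19 × 23
1587 = 3 × 23^2
207 = 3^2 × 23
LCM(437, 1587, 207) = 3^2 × 19 × 23^2 = 90459.
Smallest multiple of 90459 that is ≥ 359201: ⌈359201/90459⌉ × 90459 = 4 × 90459 = 361836.

361836 minutes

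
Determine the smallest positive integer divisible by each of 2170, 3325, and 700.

2170 = 2 × 5 × 7 × 31
3325 = 5^2 × 7 × 19
700 = 2^2 × 5^2 × 7
LCM(2170, 3325, 700) = 2^2 × 5^2 × 7 × 19 × 31 = 412300.

412300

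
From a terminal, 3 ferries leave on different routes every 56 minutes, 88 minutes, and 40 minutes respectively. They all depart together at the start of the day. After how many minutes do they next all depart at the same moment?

The first simultaneous occurrence is after LCM of the individual periods.
56 = 2^3 × 7
88 = 2^3 × 11
40 = 2^3 × 5
LCM(56, 88, 40) = 2^3 × 5 × 7 × 11 = 3080.

3080 minutes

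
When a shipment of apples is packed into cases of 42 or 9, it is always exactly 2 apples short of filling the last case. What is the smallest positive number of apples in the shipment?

Being 2 short of a full case of size k means N ≡ −2 (mod k), i.e. N + 2 is a multiple of each size.
42 = 2 × 3 × 7
9 = 3^2
LCM(42, 9) = 2 × 3^2 × 7 = 126.
Smallest positive N is 126 − 2 = 124.

124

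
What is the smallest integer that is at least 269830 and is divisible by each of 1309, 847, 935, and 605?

287980

The integer must be a common multiple of 1309, 847, 935, and 605, so a multiple of their LCM.
1309 = 7 × 11 × 17
847 = 7 × 11^2
935 = 5 × 11 × 17
605 = 5 × 11^2
LCM(1309, 847, 935, 605) = 5 × 7 × 11^2 × 17 = 71995.
Smallest multiple of 71995 that is ≥ 269830: ⌈269830/71995⌉ × 71995 = 4 × 71995 = 287980.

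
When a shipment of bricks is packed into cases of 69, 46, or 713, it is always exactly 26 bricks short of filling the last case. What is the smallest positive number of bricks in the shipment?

4252

Being 26 short of a full case of size k means N ≡ −26 (mod k), i.e. N + 26 is a multiple of each size.
69 = 3 × 23
46 = 2 × 23
713 = 23 × 31
LCM(69, 46, 713) = 2 × 3 × 23 × 31 = 4278.
Smallest positive N is 4278 − 26 = 4252.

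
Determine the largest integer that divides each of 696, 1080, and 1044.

696 = 2^3 × 3 × 29
1080 = 2^3 × 3^3 × 5
1044 = 2^2 × 3^2 × 29
gcd(696, 1080, 1044) = 2^2 × 3 = 12.

12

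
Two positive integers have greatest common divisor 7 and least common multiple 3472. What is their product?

24304

For any two positive integers, gcd × lcm = product = 7 × 3472 = 24304.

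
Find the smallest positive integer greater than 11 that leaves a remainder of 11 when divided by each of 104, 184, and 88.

26323

N − 11 must be a common multiple of 104, 184, and 88.
104 = 2^3 × 13
184 = 2^3 × 23
88 = 2^3 × 11
LCM(104, 184, 88) = 2^3 × 11 × 13 × 23 = 26312.
Smallest N > 11 is LCM + 11 = 26312 + 11 = 26323.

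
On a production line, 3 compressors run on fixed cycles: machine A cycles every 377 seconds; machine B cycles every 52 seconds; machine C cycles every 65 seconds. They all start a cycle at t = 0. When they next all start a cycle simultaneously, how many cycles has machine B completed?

145 cycles

They are all back at their starting positions together after one LCM of the periods.
377 = 13 × 29
52 = 2^2 × 13
65 = 5 × 13
LCM(377, 52, 65) = 2^2 × 5 × 13 × 29 = 7540.
Cycles for period 52: 7540 / 52 = 145.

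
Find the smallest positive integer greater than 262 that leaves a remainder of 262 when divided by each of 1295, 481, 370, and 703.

639992

N − 262 must be a common multiple of 1295, 481, 370, and 703.
1295 = 5 × 7 × 37
481 = 13 × 37
370 = 2 × 5 × 37
703 = 19 × 37
LCM(1295, 481, 370, 703) = 2 × 5 × 7 × 13 × 19 × 37 = 639730.
Smallest N > 262 is LCM + 262 = 639730 + 262 = 639992.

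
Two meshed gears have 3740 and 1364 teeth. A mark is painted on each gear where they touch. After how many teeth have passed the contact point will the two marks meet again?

We need the least common multiple of the intervals.
3740 = 2^2 × 5 × 11 × 17
1364 = 2^2 × 11 × 31
LCM(3740, 1364) = 2^2 × 5 × 11 × 17 × 31 = 115940.

115940 teeth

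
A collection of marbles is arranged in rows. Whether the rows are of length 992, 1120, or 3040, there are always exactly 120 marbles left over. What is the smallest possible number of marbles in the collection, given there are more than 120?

659800

N − 120 must be a common multiple of 992, 1120, and 3040.
992 = 2^5 × 31
1120 = 2^5 × 5 × 7
3040 = 2^5 × 5 × 19
LCM(992, 1120, 3040) = 2^5 × 5 × 7 × 19 × 31 = 659680.
Smallest N > 120 is LCM + 120 = 659680 + 120 = 659800.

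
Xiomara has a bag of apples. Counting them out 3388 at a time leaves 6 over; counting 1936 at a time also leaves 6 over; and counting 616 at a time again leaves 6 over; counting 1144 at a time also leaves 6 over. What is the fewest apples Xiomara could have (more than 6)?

N − 6 must be a common multiple of 3388, 1936, 616, and 1144.
3388 = 2^2 × 7 × 11^2
1936 = 2^4 × 11^2
616 = 2^3 × 7 × 11
1144 = 2^3 × 11 × 13
LCM(3388, 1936, 616, 1144) = 2^4 × 7 × 11^2 × 13 = 176176.
Smallest N > 6 is LCM + 6 = 176176 + 6 = 176182.

176182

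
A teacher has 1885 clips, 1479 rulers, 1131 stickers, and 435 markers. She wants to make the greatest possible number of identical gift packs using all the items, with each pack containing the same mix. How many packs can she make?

The pack count must divide each quantity, so the greatest is gcd(1885, 1479, 1131, 435).
1885 = 5 × 13 × 29
1479 = 3 × 17 × 29
1131 = 3 × 13 × 29
435 = 3 × 5 × 29
gcd(1885, 1479, 1131, 435) = 29.

29 packs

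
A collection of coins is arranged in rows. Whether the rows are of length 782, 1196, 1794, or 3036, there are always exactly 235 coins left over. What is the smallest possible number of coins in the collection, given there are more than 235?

671191

N − 235 must be a common multiple of 782, 1196, 1794, and 3036.
782 = 2 × 17 × 23
1196 = 2^2 × 13 × 23
1794 = 2 × 3 × 13 × 23
3036 = 2^2 × 3 × 11 × 23
LCM(782, 1196, 1794, 3036) = 2^2 × 3 × 11 × 13 × 17 × 23 = 670956.
Smallest N > 235 is LCM + 235 = 670956 + 235 = 671191.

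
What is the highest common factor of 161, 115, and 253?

23

161 = 7 × 23
115 = 5 × 23
253 = 11 × 23
gcd(161, 115, 253) = 23.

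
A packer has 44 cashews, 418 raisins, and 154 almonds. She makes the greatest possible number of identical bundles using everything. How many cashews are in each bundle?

Number of bundles = gcd(44, 418, 154).
44 = 2^2 × 11
418 = 2 × 11 × 19
154 = 2 × 7 × 11
gcd(44, 418, 154) = 2 × 11 = 22.
cashews per bundle = 44 / 22 = 2.

2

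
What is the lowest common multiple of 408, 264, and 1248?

233376

408 = 2^3 × 3 × 17
264 = 2^3 × 3 × 11
1248 = 2^5 × 3 × 13
LCM(408, 264, 1248) = 2^5 × 3 × 11 × 13 × 17 = 233376.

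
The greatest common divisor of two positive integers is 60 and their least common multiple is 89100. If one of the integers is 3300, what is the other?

For two integers, gcd × lcm = product, so the other is (60 × 89100) / 3300 = 5346000 / 3300 = 1620.

1620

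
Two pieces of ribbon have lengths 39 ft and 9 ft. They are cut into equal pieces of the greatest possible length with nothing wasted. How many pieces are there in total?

16

Piece length = gcd(39, 9).
39 = 3 × 13
9 = 3^2
gcd(39, 9) = 3.
Total pieces = 39/3 + 9/3 = 13 + 3 = 16.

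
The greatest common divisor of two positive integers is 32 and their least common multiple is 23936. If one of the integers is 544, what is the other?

1408

For two integers, gcd × lcm = product, so the other is (32 × 23936) / 544 = 765952 / 544 = 1408.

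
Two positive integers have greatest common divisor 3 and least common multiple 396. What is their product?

1188

For any two positive integers, gcd × lcm = product = 3 × 396 = 1188.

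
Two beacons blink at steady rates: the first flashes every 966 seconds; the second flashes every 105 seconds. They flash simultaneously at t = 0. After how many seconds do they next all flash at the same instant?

4830 seconds

The first simultaneous occurrence is after LCM of the individual periods.
966 = 2 × 3 × 7 × 23
105 = 3 × 5 × 7
LCM(966, 105) = 2 × 3 × 5 × 7 × 23 = 4830.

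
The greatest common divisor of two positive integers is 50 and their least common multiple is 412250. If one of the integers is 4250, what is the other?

For two integers, gcd × lcm = product, so the other is (50 × 412250) / 4250 = 20612500 / 4250 = 4850.

4850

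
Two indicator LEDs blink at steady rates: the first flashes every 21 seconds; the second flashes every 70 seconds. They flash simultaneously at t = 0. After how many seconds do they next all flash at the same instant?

210 seconds

The first simultaneous occurrence is after LCM of the individual periods.
21 = 3 × 7
70 = 2 × 5 × 7
LCM(21, 70) = 2 × 3 × 5 × 7 = 210.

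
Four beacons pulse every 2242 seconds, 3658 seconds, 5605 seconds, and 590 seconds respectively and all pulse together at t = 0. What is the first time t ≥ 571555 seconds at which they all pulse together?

695020 seconds

Joint pulses occur at multiples of LCM(2242, 3658, 5605, 590).
2242 = 2 × 19 × 59
3658 = 2 × 31 × 59
5605 = 5 × 19 × 59
590 = 2 × 5 × 59
LCM(2242, 3658, 5605, 590) = 2 × 5 × 19 × 31 × 59 = 347510.
Smallest multiple of 347510 that is ≥ 571555: ⌈571555/347510⌉ × 347510 = 2 × 347510 = 695020.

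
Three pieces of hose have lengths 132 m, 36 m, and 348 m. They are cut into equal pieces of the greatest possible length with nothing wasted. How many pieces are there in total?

Piece length = gcd(132, 36, 348).
132 = 2^2 × 3 × 11
36 = 2^2 × 3^2
348 = 2^2 × 3 × 29
gcd(132, 36, 348) = 2^2 × 3 = 12.
Total pieces = 132/12 + 36/12 + 348/12 = 11 + 3 + 29 = 43.

43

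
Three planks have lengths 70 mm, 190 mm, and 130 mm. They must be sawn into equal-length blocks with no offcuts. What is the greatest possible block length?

The block length must divide every plank, so the greatest is gcd(70, 190, 130).
70 = 2 × 5 × 7
190 = 2 × 5 × 19
130 = 2 × 5 × 13
gcd(70, 190, 130) = 2 × 5 = 10.

10 mm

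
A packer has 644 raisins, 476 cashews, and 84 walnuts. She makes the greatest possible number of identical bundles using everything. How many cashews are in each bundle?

Number of bundles = gcd(644, 476, 84).
644 = 2^2 × 7 × 23
476 = 2^2 × 7 × 17
84 = 2^2 × 3 × 7
gcd(644, 476, 84) = 2^2 × 7 = 28.
cashews per bundle = 476 / 28 = 17.

17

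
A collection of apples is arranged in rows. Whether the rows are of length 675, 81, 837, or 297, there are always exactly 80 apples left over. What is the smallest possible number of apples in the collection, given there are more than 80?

690605

N − 80 must be a common multiple of 675, 81, 837, and 297.
675 = 3^3 × 5^2
81 = 3^4
837 = 3^3 × 31
297 = 3^3 × 11
LCM(675, 81, 837, 297) = 3^4 × 5^2 × 11 × 31 = 690525.
Smallest N > 80 is LCM + 80 = 690525 + 80 = 690605.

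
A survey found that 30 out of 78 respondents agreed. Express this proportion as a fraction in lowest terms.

30 = 2 × 3 × 5
78 = 2 × 3 × 13
gcd(30, 78) = 2 × 3 = 6.
Divide numerator and denominator by 6: 30/78 = 5/13.

5/13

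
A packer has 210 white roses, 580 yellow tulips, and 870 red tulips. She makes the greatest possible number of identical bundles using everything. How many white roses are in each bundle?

Number of bundles = gcd(210, 580, 870).
210 = 2 × 3 × 5 × 7
580 = 2^2 × 5 × 29
870 = 2 × 3 × 5 × 29
gcd(210, 580, 870) = 2 × 5 = 10.
white roses per bundle = 210 / 10 = 21.

21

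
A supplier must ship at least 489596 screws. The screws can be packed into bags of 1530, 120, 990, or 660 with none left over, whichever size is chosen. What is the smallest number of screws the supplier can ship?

The number of screws must be a common multiple of 1530, 120, 990, and 660, so a multiple of their LCM.
1530 = 2 × 3^2 × 5 × 17
120 = 2^3 × 3 × 5
990 = 2 × 3^2 × 5 × 11
660 = 2^2 × 3 × 5 × 11
LCM(1530, 120, 990, 660) = 2^3 × 3^2 × 5 × 11 × 17 = 67320.
Smallest multiple of 67320 that is ≥ 489596: ⌈489596/67320⌉ × 67320 = 8 × 67320 = 538560.

538560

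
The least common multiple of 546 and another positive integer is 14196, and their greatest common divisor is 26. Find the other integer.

676

gcd × lcm = product of the two integers, so the other integer is (26 × 14196) / 546 = 676.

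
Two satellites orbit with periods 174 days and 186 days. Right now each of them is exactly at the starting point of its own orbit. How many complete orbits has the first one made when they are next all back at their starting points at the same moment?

31 orbits

All finish a whole number of cycles simultaneously at t = LCM of the periods.
174 = 2 × 3 × 29
186 = 2 × 3 × 31
LCM(174, 186) = 2 × 3 × 29 × 31 = 5394.
Orbits for period 174: 5394 / 174 = 31.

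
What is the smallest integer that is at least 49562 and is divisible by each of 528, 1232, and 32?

The integer must be a common multiple of 528, 1232, and 32, so a multiple of their LCM.
528 = 2^4 × 3 × 11
1232 = 2^4 × 7 × 11
32 = 2^5
LCM(528, 1232, 32) = 2^5 × 3 × 7 × 11 = 7392.
Smallest multiple of 7392 that is ≥ 49562: ⌈49562/7392⌉ × 7392 = 7 × 7392 = 51744.

51744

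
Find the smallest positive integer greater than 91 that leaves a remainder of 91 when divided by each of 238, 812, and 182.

N − 91 must be a common multiple of 238, 812, and 182.
238 = 2 × 7 × 17
812 = 2^2 × 7 × 29
182 = 2 × 7 × 13
LCM(238, 812, 182) = 2^2 × 7 × 13 × 17 × 29 = 179452.
Smallest N > 91 is LCM + 91 = 179452 + 91 = 179543.

179543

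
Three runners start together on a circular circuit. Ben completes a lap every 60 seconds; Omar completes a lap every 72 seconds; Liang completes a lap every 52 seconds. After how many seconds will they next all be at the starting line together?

4680 seconds

We need the least common multiple of the intervals.
60 = 2^2 × 3 × 5
72 = 2^3 × 3^2
52 = 2^2 × 13
LCM(60, 72, 52) = 2^3 × 3^2 × 5 × 13 = 4680.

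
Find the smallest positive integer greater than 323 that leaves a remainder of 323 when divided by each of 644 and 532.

N − 323 must be a common multiple of 644 and 532.
644 = 2^2 × 7 × 23
532 = 2^2 × 7 × 19
LCM(644, 532) = 2^2 × 7 × 19 × 23 = 12236.
Smallest N > 323 is LCM + 323 = 12236 + 323 = 12559.

12559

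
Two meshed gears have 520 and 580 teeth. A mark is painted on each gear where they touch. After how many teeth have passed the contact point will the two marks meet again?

They coincide at every common multiple of the periods; the first is the LCM.
520 = 2^3 × 5 × 13
580 = 2^2 × 5 × 29
LCM(520, 580) = 2^3 × 5 × 13 × 29 = 15080.

15080 teeth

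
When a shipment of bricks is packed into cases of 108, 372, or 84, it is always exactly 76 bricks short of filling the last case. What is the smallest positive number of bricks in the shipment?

Being 76 short of a full case of size k means N ≡ −76 (mod k), i.e. N + 76 is a multiple of each size.
108 = 2^2 × 3^3
372 = 2^2 × 3 × 31
84 = 2^2 × 3 × 7
LCM(108, 372, 84) = 2^2 × 3^3 × 7 × 31 = 23436.
Smallest positive N is 23436 − 76 = 23360.

23360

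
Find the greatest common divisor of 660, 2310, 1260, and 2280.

660 = 2^2 × 3 × 5 × 11
2310 = 2 × 3 × 5 × 7 × 11
1260 = 2^2 × 3^2 × 5 × 7
2280 = 2^3 × 3 × 5 × 19
gcd(660, 2310, 1260, 2280) = 2 × 3 × 5 = 30.

30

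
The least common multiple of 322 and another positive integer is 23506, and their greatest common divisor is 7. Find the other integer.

gcd × lcm = product of the two integers, so the other integer is (7 × 23506) / 322 = 511.

511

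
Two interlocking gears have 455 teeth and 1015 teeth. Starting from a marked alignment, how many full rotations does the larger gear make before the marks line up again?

They are all back at their starting positions together after one LCM of the periods.
455 = 5 × 7 × 13
1015 = 5 × 7 × 29
LCM(455, 1015) = 5 × 7 × 13 × 29 = 13195.
Rotations for period 1015: 13195 / 1015 = 13.

13 rotations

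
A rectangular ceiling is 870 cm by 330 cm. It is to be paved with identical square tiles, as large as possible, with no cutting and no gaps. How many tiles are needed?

319

Tile side = gcd(870, 330).
870 = 2 × 3 × 5 × 29
330 = 2 × 3 × 5 × 11
gcd(870, 330) = 2 × 3 × 5 = 30.
Tiles: (870/30) × (330/30) = 29 × 11 = 319.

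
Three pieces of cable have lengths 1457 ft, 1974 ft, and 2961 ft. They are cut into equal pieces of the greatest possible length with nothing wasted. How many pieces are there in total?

136

Piece length = gcd(1457, 1974, 2961).
1457 = 31 × 47
1974 = 2 × 3 × 7 × 47
2961 = 3^2 × 7 × 47
gcd(1457, 1974, 2961) = 47.
Total pieces = 1457/47 + 1974/47 + 2961/47 = 31 + 42 + 63 = 136.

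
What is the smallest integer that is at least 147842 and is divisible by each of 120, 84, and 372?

The integer must be a common multiple of 120, 84, and 372, so a multiple of their LCM.
120 = 2^3 × 3 × 5
84 = 2^2 × 3 × 7
372 = 2^2 × 3 × 31
LCM(120, 84, 372) = 2^3 × 3 × 5 × 7 × 31 = 26040.
Smallest multiple of 26040 that is ≥ 147842: ⌈147842/26040⌉ × 26040 = 6 × 26040 = 156240.

156240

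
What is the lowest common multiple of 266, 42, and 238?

266 = 2 × 7 × 19
42 = 2 × 3 × 7
238 = 2 × 7 × 17
LCM(266, 42, 238) = 2 × 3 × 7 × 17 × 19 = 13566.

13566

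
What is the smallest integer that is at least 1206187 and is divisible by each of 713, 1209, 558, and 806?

The integer must be a common multiple of 713, 1209, 558, and 806, so a multiple of their LCM.
713 = 23 × 31
1209 = 3 × 13 × 31
558 = 2 × 3^2 × 31
806 = 2 × 13 × 31
LCM(713, 1209, 558, 806) = 2 × 3^2 × 13 × 23 × 31 = 166842.
Smallest multiple of 166842 that is ≥ 1206187: ⌈1206187/166842⌉ × 166842 = 8 × 166842 = 1334736.

1334736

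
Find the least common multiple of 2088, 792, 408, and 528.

2088 = 2^3 × 3^2 × 29
792 = 2^3 × 3^2 × 11
408 = 2^3 × 3 × 17
528 = 2^4 × 3 × 11
LCM(2088, 792, 408, 528) = 2^4 × 3^2 × 11 × 17 × 29 = 780912.

780912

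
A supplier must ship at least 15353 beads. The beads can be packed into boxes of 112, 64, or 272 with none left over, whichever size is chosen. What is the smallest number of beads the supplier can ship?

The number of beads must be a common multiple of 112, 64, and 272, so a multiple of their LCM.
112 = 2^4 × 7
64 = 2^6
272 = 2^4 × 17
LCM(112, 64, 272) = 2^6 × 7 × 17 = 7616.
Smallest multiple of 7616 that is ≥ 15353: ⌈15353/7616⌉ × 7616 = 3 × 7616 = 22848.

22848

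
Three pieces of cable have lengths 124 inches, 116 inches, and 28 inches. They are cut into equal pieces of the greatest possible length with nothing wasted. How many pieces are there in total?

67

Piece length = gcd(124, 116, 28).
124 = 2^2 × 31
116 = 2^2 × 29
28 = 2^2 × 7
gcd(124, 116, 28) = 2^2 = 4.
Total pieces = 124/4 + 116/4 + 28/4 = 31 + 29 + 7 = 67.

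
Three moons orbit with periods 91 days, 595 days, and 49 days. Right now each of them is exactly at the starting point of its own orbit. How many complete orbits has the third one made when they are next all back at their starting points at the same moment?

The first common completion time is the LCM of the periods.
91 = 7 × 13
595 = 5 × 7 × 17
49 = 7^2
LCM(91, 595, 49) = 5 × 7^2 × 13 × 17 = 54145.
Orbits for period 49: 54145 / 49 = 1105.

1105 orbits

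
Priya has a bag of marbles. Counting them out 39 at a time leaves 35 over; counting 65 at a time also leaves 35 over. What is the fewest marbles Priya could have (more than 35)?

230

N − 35 must be a common multiple of 39 and 65.
39 = 3 × 13
65 = 5 × 13
LCM(39, 65) = 3 × 5 × 13 = 195.
Smallest N > 35 is LCM + 35 = 195 + 35 = 230.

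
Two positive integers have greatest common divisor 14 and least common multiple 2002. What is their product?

For any two positive integers, gcd × lcm = product = 14 × 2002 = 28028.

28028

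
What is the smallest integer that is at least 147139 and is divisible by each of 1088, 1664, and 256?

The integer must be a common multiple of 1088, 1664, and 256, so a multiple of their LCM.
1088 = 2^6 × 17
1664 = 2^7 × 13
256 = 2^8
LCM(1088, 1664, 256) = 2^8 × 13 × 17 = 56576.
Smallest multiple of 56576 that is ≥ 147139: ⌈147139/56576⌉ × 56576 = 3 × 56576 = 169728.

169728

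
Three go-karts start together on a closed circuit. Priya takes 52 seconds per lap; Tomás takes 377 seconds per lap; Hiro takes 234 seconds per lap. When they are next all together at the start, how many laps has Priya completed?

All finish a whole number of cycles simultaneously at t = LCM of the periods.
52 = 2^2 × 13
377 = 13 × 29
234 = 2 × 3^2 × 13
LCM(52, 377, 234) = 2^2 × 3^2 × 13 × 29 = 13572.
Laps for period 52: 13572 / 52 = 261.

261 laps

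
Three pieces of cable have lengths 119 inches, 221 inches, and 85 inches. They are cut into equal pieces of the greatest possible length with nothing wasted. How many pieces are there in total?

25

Piece length = gcd(119, 221, 85).
119 = 7 × 17
221 = 13 × 17
85 = 5 × 17
gcd(119, 221, 85) = 17.
Total pieces = 119/17 + 221/17 + 85/17 = 7 + 13 + 5 = 25.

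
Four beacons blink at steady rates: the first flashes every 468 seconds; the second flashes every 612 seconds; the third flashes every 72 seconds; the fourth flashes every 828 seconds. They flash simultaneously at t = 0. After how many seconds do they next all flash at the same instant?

365976 seconds

We need the least common multiple of the intervals.
468 = 2^2 × 3^2 × 13
612 = 2^2 × 3^2 × 17
72 = 2^3 × 3^2
828 = 2^2 × 3^2 × 23
LCM(468, 612, 72, 828) = 2^3 × 3^2 × 13 × 17 × 23 = 365976.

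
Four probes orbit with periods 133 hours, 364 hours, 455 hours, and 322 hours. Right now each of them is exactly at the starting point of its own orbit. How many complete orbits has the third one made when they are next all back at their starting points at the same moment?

1748 orbits

The first common completion time is the LCM of the periods.
133 = 7 × 19
364 = 2^2 × 7 × 13
455 = 5 × 7 × 13
322 = 2 × 7 × 23
LCM(133, 364, 455, 322) = 2^2 × 5 × 7 × 13 × 19 × 23 = 795340.
Orbits for period 455: 795340 / 455 = 1748.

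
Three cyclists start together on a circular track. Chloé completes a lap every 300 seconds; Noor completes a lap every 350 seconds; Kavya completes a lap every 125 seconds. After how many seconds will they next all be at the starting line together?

The first simultaneous occurrence is after LCM of the individual periods.
300 = 2^2 × 3 × 5^2
350 = 2 × 5^2 × 7
125 = 5^3
LCM(300, 350, 125) = 2^2 × 3 × 5^3 × 7 = 10500.

10500 seconds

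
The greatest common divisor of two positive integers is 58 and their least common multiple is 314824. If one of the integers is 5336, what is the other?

For two integers, gcd × lcm = product, so the other is (58 × 314824) / 5336 = 18259792 / 5336 = 3422.

3422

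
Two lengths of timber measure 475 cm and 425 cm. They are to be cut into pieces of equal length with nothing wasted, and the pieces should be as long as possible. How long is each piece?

25 cm

By the Euclidean algorithm:
475 = 1 × 425 + 50
425 = 8 × 50 + 25
50 = 2 × 25 + 0
gcd(475, 425) = 25.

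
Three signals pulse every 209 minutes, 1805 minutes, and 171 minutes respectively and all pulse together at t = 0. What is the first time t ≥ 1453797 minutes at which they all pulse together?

Joint pulses occur at multiples of LCM(209, 1805, 171).
209 = 11 × 19
1805 = 5 × 19^2
171 = 3^2 × 19
LCM(209, 1805, 171) = 3^2 × 5 × 11 × 19^2 = 178695.
Smallest multiple of 178695 that is ≥ 1453797: ⌈1453797/178695⌉ × 178695 = 9 × 178695 = 1608255.

1608255 minutes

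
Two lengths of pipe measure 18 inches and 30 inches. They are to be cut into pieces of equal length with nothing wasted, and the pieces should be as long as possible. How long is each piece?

The greatest length dividing all of 18 and 30 is their gcd.
18 = 2 × 3^2
30 = 2 × 3 × 5
gcd(18, 30) = 2 × 3 = 6.

6 inches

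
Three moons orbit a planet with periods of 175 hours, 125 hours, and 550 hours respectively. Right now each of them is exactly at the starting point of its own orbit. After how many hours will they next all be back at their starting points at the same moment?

19250 hours

We need the least common multiple of the intervals.
175 = 5^2 × 7
125 = 5^3
550 = 2 × 5^2 × 11
LCM(175, 125, 550) = 2 × 5^3 × 7 × 11 = 19250.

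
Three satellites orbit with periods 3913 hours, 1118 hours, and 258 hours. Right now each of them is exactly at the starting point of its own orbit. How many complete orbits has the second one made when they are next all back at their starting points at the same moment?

They are all back at their starting positions together after one LCM of the periods.
3913 = 7 × 13 × 43
1118 = 2 × 13 × 43
258 = 2 × 3 × 43
LCM(3913, 1118, 258) = 2 × 3 × 7 × 13 × 43 = 23478.
Orbits for period 1118: 23478 / 1118 = 21.

21 orbits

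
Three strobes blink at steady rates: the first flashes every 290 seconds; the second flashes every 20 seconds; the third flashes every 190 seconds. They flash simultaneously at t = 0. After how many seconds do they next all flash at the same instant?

11020 seconds

We need the least common multiple of the intervals.
290 = 2 × 5 × 29
20 = 2^2 × 5
190 = 2 × 5 × 19
LCM(290, 20, 190) = 2^2 × 5 × 19 × 29 = 11020.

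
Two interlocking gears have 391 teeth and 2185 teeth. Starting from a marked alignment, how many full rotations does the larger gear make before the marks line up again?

17 rotations

All finish a whole number of cycles simultaneously at t = LCM of the periods.
391 = 17 × 23
2185 = 5 × 19 × 23
LCM(391, 2185) = 5 × 17 × 19 × 23 = 37145.
Rotations for period 2185: 37145 / 2185 = 17.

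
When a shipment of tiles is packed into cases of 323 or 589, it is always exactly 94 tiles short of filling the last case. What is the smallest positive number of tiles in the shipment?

Being 94 short of a full case of size k means N ≡ −94 (mod k), i.e. N + 94 is a multiple of each size.
323 = 17 × 19
589 = 19 × 31
LCM(323, 589) = 17 × 19 × 31 = 10013.
Smallest positive N is 10013 − 94 = 9919.

9919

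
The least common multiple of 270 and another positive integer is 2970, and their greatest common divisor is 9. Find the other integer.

99

gcd × lcm = product of the two integers, so the other integer is (9 × 2970) / 270 = 99.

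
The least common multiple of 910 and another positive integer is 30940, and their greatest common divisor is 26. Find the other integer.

gcd × lcm = product of the two integers, so the other integer is (26 × 30940) / 910 = 884.

884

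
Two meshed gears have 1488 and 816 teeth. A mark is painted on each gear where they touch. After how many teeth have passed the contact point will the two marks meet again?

The first simultaneous occurrence is after LCM of the individual periods.
1488 = 2^4 × 3 × 31
816 = 2^4 × 3 × 17
LCM(1488, 816) = 2^4 × 3 × 17 × 31 = 25296.

25296 teeth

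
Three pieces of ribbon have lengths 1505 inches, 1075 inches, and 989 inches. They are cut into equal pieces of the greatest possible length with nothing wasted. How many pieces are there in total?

83

Piece length = gcd(1505, 1075, 989).
1505 = 5 × 7 × 43
1075 = 5^2 × 43
989 = 23 × 43
gcd(1505, 1075, 989) = 43.
Total pieces = 1505/43 + 1075/43 + 989/43 = 35 + 25 + 23 = 83.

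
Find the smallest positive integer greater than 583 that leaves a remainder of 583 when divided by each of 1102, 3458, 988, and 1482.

N − 583 must be a common multiple of 1102, 3458, 988, and 1482.
1102 = 2 × 19 × 29
3458 = 2 × 7 × 13 × 19
988 = 2^2 × 13 × 19
1482 = 2 × 3 × 13 × 19
LCM(1102, 3458, 988, 1482) = 2^2 × 3 × 7 × 13 × 19 × 29 = 601692.
Smallest N > 583 is LCM + 583 = 601692 + 583 = 602275.

602275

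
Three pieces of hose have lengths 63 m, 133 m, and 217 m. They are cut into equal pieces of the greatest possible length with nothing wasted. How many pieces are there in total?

Piece length = gcd(63, 133, 217).
63 = 3^2 × 7
133 = 7 × 19
217 = 7 × 31
gcd(63, 133, 217) = 7.
Total pieces = 63/7 + 133/7 + 217/7 = 9 + 19 + 31 = 59.

59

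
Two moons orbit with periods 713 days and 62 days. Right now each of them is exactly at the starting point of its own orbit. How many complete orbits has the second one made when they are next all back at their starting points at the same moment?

The first common completion time is the LCM of the periods.
713 = 23 × 31
62 = 2 × 31
LCM(713, 62) = 2 × 23 × 31 = 1426.
Orbits for period 62: 1426 / 62 = 23.

23 orbits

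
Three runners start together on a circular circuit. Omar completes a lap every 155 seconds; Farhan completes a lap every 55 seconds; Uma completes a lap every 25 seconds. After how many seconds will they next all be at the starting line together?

The first simultaneous occurrence is after LCM of the individual periods.
155 = 5 × 31
55 = 5 × 11
25 = 5^2
LCM(155, 55, 25) = 5^2 × 11 × 31 = 8525.

8525 seconds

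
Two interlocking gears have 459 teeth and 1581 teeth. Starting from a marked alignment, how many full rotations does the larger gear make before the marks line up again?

9 rotations

All finish a whole number of cycles simultaneously at t = LCM of the periods.
459 = 3^3 × 17
1581 = 3 × 17 × 31
LCM(459, 1581) = 3^3 × 17 × 31 = 14229.
Rotations for period 1581: 14229 / 1581 = 9.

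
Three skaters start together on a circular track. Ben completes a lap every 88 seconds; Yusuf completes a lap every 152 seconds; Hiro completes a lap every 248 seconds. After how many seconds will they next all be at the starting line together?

51832 seconds

The first simultaneous occurrence is after LCM of the individual periods.
88 = 2^3 × 11
152 = 2^3 × 19
248 = 2^3 × 31
LCM(88, 152, 248) = 2^3 × 11 × 19 × 31 = 51832.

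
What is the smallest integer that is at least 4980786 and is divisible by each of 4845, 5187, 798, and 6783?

The integer must be a common multiple of 4845, 5187, 798, and 6783, so a multiple of their LCM.
4845 = 3 × 5 × 17 × 19
5187 = 3 × 7 × 13 × 19
798 = 2 × 3 × 7 × 19
6783 = 3 × 7 × 17 × 19
LCM(4845, 5187, 798, 6783) = 2 × 3 × 5 × 7 × 13 × 17 × 19 = 881790.
Smallest multiple of 881790 that is ≥ 4980786: ⌈4980786/881790⌉ × 881790 = 6 × 881790 = 5290740.

5290740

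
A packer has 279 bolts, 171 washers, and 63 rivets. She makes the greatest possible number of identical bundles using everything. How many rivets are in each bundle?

7

Number of bundles = gcd(279, 171, 63).
279 = 3^2 × 31
171 = 3^2 × 19
63 = 3^2 × 7
gcd(279, 171, 63) = 3^2 = 9.
rivets per bundle = 63 / 9 = 7.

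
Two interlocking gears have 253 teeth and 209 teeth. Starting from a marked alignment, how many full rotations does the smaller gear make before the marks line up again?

23 rotations

They are all back at their starting positions together after one LCM of the periods.
253 = 11 × 23
209 = 11 × 19
LCM(253, 209) = 11 × 19 × 23 = 4807.
Rotations for period 209: 4807 / 209 = 23.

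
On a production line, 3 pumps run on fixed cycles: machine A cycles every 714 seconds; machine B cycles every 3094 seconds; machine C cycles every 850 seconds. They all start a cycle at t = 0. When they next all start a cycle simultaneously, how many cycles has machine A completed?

325 cycles

They are all back at their starting positions together after one LCM of the periods.
714 = 2 × 3 × 7 × 17
3094 = 2 × 7 × 13 × 17
850 = 2 × 5^2 × 17
LCM(714, 3094, 850) = 2 × 3 × 5^2 × 7 × 13 × 17 = 232050.
Cycles for period 714: 232050 / 714 = 325.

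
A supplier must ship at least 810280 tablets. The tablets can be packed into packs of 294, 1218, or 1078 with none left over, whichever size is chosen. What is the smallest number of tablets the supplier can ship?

844074

The number of tablets must be a common multiple of 294, 1218, and 1078, so a multiple of their LCM.
294 = 2 × 3 × 7^2
1218 = 2 × 3 × 7 × 29
1078 = 2 × 7^2 × 11
LCM(294, 1218, 1078) = 2 × 3 × 7^2 × 11 × 29 = 93786.
Smallest multiple of 93786 that is ≥ 810280: ⌈810280/93786⌉ × 93786 = 9 × 93786 = 844074.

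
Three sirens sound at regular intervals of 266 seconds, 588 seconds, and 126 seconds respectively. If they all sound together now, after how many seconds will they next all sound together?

33516 seconds

We need the least common multiple of the intervals.
266 = 2 × 7 × 19
588 = 2^2 × 3 × 7^2
126 = 2 × 3^2 × 7
LCM(266, 588, 126) = 2^2 × 3^2 × 7^2 × 19 = 33516.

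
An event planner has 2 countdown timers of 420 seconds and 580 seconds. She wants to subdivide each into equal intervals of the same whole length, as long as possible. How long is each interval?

By the Euclidean algorithm:
580 = 1 × 420 + 160
420 = 2 × 160 + 100
160 = 1 × 100 + 60
100 = 1 × 60 + 40
60 = 1 × 40 + 20
40 = 2 × 20 + 0
gcd(420, 580) = 20.

20 seconds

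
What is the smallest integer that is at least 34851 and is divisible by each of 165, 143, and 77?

45045

The integer must be a common multiple of 165, 143, and 77, so a multiple of their LCM.
165 = 3 × 5 × 11
143 = 11 × 13
77 = 7 × 11
LCM(165, 143, 77) = 3 × 5 × 7 × 11 × 13 = 15015.
Smallest multiple of 15015 that is ≥ 34851: ⌈34851/15015⌉ × 15015 = 3 × 15015 = 45045.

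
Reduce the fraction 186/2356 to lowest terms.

3/38

186 = 2 × 3 × 31
2356 = 2^2 × 19 × 31
gcd(186, 2356) = 2 × 31 = 62.
Divide numerator and denominator by 62: 186/2356 = 3/38.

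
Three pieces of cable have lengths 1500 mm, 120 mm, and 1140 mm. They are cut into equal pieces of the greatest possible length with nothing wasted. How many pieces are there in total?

46

Piece length = gcd(1500, 120, 1140).
1500 = 2^2 × 3 × 5^3
120 = 2^3 × 3 × 5
1140 = 2^2 × 3 × 5 × 19
gcd(1500, 120, 1140) = 2^2 × 3 × 5 = 60.
Total pieces = 1500/60 + 120/60 + 1140/60 = 25 + 2 + 19 = 46.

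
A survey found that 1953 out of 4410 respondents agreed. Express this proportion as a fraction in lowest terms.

1953 = 3^2 × 7 × 31
4410 = 2 × 3^2 × 5 × 7^2
gcd(1953, 4410) = 3^2 × 7 = 63.
Divide numerator and denominator by 63: 1953/4410 = 31/70.

31/70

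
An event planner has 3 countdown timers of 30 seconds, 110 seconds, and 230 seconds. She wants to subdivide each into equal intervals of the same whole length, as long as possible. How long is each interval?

10 seconds

The interval must divide each timer length; the longest such is the gcd.
30 = 2 × 3 × 5
110 = 2 × 5 × 11
230 = 2 × 5 × 23
gcd(30, 110, 230) = 2 × 5 = 10.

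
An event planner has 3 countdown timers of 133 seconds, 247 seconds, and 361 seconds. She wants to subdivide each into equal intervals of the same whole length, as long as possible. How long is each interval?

19 seconds

The interval must divide each timer length; the longest such is the gcd.
133 = 7 × 19
247 = 13 × 19
361 = 19^2
gcd(133, 247, 361) = 19.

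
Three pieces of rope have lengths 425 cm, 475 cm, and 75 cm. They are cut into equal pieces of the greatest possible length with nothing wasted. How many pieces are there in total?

39

Piece length = gcd(425, 475, 75).
425 = 5^2 × 17
475 = 5^2 × 19
75 = 3 × 5^2
gcd(425, 475, 75) = 5^2 = 25.
Total pieces = 425/25 + 475/25 + 75/25 = 17 + 19 + 3 = 39.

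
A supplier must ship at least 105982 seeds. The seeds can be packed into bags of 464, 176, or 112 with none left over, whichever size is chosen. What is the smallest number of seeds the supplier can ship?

107184

The number of seeds must be a common multiple of 464, 176, and 112, so a multiple of their LCM.
464 = 2^4 × 29
176 = 2^4 × 11
112 = 2^4 × 7
LCM(464, 176, 112) = 2^4 × 7 × 11 × 29 = 35728.
Smallest multiple of 35728 that is ≥ 105982: ⌈105982/35728⌉ × 35728 = 3 × 35728 = 107184.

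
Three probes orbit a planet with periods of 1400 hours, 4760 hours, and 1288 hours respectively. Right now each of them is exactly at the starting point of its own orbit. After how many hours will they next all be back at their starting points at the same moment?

They coincide at every common multiple of the periods; the first is the LCM.
1400 = 2^3 × 5^2 × 7
4760 = 2^3 × 5 × 7 × 17
1288 = 2^3 × 7 × 23
LCM(1400, 4760, 1288) = 2^3 × 5^2 × 7 × 17 × 23 = 547400.

547400 hours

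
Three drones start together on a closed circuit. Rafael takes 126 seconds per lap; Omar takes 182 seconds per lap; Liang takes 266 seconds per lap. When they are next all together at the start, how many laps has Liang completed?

All finish a whole number of cycles simultaneously at t = LCM of the periods.
126 = 2 × 3^2 × 7
182 = 2 × 7 × 13
266 = 2 × 7 × 19
LCM(126, 182, 266) = 2 × 3^2 × 7 × 13 × 19 = 31122.
Laps for period 266: 31122 / 266 = 117.

117 laps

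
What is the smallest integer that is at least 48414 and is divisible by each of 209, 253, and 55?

The integer must be a common multiple of 209, 253, and 55, so a multiple of their LCM.
209 = 11 × 19
253 = 11 × 23
55 = 5 × 11
LCM(209, 253, 55) = 5 × 11 × 19 × 23 = 24035.
Smallest multiple of 24035 that is ≥ 48414: ⌈48414/24035⌉ × 24035 = 3 × 24035 = 72105.

72105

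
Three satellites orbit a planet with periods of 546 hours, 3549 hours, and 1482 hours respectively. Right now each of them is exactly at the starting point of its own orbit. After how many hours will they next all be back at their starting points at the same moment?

We need the least common multiple of the intervals.
546 = 2 × 3 × 7 × 13
3549 = 3 × 7 × 13^2
1482 = 2 × 3 × 13 × 19
LCM(546, 3549, 1482) = 2 × 3 × 7 × 13^2 × 19 = 134862.

134862 hours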